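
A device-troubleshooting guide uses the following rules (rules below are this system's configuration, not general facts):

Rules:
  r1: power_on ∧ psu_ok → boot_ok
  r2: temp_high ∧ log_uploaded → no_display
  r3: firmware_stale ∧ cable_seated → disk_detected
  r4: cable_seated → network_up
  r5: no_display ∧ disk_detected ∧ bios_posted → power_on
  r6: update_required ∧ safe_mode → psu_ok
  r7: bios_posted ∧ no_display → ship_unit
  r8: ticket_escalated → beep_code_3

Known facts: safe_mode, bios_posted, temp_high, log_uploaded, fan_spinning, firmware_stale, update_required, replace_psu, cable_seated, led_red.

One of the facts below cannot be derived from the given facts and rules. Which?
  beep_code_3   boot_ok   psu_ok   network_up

Round 1 — r2, r3, r4, r6, derive no_display, disk_detected, network_up, psu_ok.
Round 2 — r5, r7, derive power_on, ship_unit.
Round 3 — r1, derive boot_ok.
Derived: boot_ok (round 3), psu_ok (round 1), network_up (round 1). beep_code_3 never appears in any round.

beep_code_3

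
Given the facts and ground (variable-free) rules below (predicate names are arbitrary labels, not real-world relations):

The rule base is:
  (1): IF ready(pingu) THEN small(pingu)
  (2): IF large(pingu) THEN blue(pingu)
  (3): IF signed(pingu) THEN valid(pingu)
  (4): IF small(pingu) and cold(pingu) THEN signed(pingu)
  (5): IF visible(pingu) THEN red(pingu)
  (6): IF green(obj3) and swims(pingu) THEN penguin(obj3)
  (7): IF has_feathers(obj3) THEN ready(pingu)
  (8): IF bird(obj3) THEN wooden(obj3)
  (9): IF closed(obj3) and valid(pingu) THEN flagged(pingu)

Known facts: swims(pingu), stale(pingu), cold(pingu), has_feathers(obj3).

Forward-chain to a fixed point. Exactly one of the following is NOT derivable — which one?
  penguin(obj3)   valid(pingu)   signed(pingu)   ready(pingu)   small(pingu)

penguin(obj3)

Round 1 — (7), derive ready(pingu).
Round 2 — (1), derive small(pingu).
Round 3 — (4), derive signed(pingu).
Round 4 — (3), derive valid(pingu).
Derived: valid(pingu) (round 4), small(pingu) (round 2), signed(pingu) (round 3), ready(pingu) (round 1). penguin(obj3) never appears in any round.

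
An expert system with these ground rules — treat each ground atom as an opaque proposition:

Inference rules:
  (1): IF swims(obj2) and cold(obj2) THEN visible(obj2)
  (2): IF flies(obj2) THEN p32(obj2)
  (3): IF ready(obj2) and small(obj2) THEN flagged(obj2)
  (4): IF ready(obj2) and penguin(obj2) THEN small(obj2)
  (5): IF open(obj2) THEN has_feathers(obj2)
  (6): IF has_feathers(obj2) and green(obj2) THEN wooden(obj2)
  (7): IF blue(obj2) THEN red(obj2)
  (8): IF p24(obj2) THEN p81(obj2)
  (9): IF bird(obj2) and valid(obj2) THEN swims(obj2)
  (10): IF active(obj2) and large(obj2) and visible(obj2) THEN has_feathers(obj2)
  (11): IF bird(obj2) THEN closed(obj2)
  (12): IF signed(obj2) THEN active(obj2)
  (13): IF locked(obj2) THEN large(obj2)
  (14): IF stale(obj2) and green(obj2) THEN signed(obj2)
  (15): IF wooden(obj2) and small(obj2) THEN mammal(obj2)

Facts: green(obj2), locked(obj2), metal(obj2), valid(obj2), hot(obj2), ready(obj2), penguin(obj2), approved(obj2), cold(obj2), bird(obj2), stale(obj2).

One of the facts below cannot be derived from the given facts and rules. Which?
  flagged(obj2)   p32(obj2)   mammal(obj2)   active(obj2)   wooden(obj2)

[1] (4) [IF ready(obj2) and penguin(obj2) THEN small(obj2)]; (9) [IF bird(obj2) and valid(obj2) THEN swims(obj2)]; (11) [IF bird(obj2) THEN closed(obj2)]; (13) [IF locked(obj2) THEN large(obj2)]; (14) [IF stale(obj2) and green(obj2) THEN signed(obj2)]. ⇒ new: small(obj2), swims(obj2), closed(obj2), large(obj2), signed(obj2).
[2] (1) [IF swims(obj2) and cold(obj2) THEN visible(obj2)]; (3) [IF ready(obj2) and small(obj2) THEN flagged(obj2)]; (12) [IF signed(obj2) THEN active(obj2)]. ⇒ new: visible(obj2), flagged(obj2), active(obj2).
[3] (10) [IF active(obj2) and large(obj2) and visible(obj2) THEN has_feathers(obj2)]. ⇒ new: has_feathers(obj2).
[4] (6) [IF has_feathers(obj2) and green(obj2) THEN wooden(obj2)]. ⇒ new: wooden(obj2).
[5] (15) [IF wooden(obj2) and small(obj2) THEN mammal(obj2)]. ⇒ new: mammal(obj2).
Derived: wooden(obj2) (round 4), mammal(obj2) (round 5), active(obj2) (round 2), flagged(obj2) (round 2). p32(obj2) never appears in any round.

p32(obj2)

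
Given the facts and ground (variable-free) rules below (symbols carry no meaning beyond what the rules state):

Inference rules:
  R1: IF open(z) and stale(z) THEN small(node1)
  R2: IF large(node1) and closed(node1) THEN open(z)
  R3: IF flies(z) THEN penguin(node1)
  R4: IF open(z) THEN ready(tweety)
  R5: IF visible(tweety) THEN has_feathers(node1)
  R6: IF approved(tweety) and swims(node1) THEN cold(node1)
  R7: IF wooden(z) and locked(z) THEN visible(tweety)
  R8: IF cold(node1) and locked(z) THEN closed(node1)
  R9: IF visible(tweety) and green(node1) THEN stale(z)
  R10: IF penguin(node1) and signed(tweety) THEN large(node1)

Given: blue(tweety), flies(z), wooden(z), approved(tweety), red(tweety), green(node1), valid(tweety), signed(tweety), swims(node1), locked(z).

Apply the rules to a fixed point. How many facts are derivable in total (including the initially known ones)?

20

Round 1: R3 [IF flies(z) THEN penguin(node1)]; R6 [IF approved(tweety) and swims(node1) THEN cold(node1)]; R7 [IF wooden(z) and locked(z) THEN visible(tweety)]. Adds penguin(node1), cold(node1), visible(tweety).
Round 2: R5 [IF visible(tweety) THEN has_feathers(node1)]; R8 [IF cold(node1) and locked(z) THEN closed(node1)]; R9 [IF visible(tweety) and green(node1) THEN stale(z)]; R10 [IF penguin(node1) and signed(tweety) THEN large(node1)]. Adds has_feathers(node1), closed(node1), stale(z), large(node1).
Round 3: R2 [IF large(node1) and closed(node1) THEN open(z)]. Adds open(z).
Round 4: R1 [IF open(z) and stale(z) THEN small(node1)]; R4 [IF open(z) THEN ready(tweety)]. Adds small(node1), ready(tweety).
Closure: {approved(tweety), blue(tweety), closed(node1), cold(node1), flies(z), green(node1), has_feathers(node1), large(node1), locked(z), open(z), penguin(node1), ready(tweety), red(tweety), signed(tweety), small(node1), stale(z), swims(node1), valid(tweety), visible(tweety), wooden(z)} — 20 facts.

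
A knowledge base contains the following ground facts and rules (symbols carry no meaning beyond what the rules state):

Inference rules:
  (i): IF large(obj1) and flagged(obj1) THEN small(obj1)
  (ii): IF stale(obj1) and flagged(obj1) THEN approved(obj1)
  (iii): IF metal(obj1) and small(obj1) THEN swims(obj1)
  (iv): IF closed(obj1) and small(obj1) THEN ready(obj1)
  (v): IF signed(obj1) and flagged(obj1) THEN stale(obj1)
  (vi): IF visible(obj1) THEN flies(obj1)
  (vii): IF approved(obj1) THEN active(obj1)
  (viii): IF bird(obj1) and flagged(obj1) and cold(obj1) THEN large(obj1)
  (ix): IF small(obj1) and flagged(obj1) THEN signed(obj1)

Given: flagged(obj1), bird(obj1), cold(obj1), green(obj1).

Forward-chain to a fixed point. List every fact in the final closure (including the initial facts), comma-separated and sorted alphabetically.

active(obj1), approved(obj1), bird(obj1), cold(obj1), flagged(obj1), green(obj1), large(obj1), signed(obj1), small(obj1), stale(obj1)

Round 1: (viii) [IF bird(obj1) and flagged(obj1) and cold(obj1) THEN large(obj1)]. Adds large(obj1).
Round 2: (i) [IF large(obj1) and flagged(obj1) THEN small(obj1)]. Adds small(obj1).
Round 3: (ix) [IF small(obj1) and flagged(obj1) THEN signed(obj1)]. Adds signed(obj1).
Round 4: (v) [IF signed(obj1) and flagged(obj1) THEN stale(obj1)]. Adds stale(obj1).
Round 5: (ii) [IF stale(obj1) and flagged(obj1) THEN approved(obj1)]. Adds approved(obj1).
Round 6: (vii) [IF approved(obj1) THEN active(obj1)]. Adds active(obj1).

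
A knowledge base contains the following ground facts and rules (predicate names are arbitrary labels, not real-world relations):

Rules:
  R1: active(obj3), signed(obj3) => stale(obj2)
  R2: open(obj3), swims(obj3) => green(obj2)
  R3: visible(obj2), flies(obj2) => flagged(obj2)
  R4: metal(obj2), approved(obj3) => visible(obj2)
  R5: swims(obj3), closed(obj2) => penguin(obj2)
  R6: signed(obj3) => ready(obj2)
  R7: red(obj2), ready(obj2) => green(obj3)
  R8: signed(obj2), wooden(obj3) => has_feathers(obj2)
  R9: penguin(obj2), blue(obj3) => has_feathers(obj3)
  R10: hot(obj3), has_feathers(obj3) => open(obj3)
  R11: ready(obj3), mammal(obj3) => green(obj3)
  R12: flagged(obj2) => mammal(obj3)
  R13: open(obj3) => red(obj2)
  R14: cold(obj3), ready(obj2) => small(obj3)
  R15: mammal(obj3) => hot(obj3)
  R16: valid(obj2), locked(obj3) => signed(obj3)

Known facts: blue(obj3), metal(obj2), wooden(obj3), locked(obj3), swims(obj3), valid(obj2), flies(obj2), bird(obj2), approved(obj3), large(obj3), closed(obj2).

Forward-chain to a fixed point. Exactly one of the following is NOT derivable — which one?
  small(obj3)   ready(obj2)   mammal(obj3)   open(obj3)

small(obj3)

Round 1 fires R4, R5, R16, giving visible(obj2), penguin(obj2), signed(obj3).
Round 2 fires R3, R6, R9, giving flagged(obj2), ready(obj2), has_feathers(obj3).
Round 3 fires R12, giving mammal(obj3).
Round 4 fires R15, giving hot(obj3).
Round 5 fires R10, giving open(obj3).
Round 6 fires R2, R13, giving green(obj2), red(obj2).
Round 7 fires R7, giving green(obj3).
Derived: open(obj3) (round 5), ready(obj2) (round 2), mammal(obj3) (round 3). small(obj3) never appears in any round.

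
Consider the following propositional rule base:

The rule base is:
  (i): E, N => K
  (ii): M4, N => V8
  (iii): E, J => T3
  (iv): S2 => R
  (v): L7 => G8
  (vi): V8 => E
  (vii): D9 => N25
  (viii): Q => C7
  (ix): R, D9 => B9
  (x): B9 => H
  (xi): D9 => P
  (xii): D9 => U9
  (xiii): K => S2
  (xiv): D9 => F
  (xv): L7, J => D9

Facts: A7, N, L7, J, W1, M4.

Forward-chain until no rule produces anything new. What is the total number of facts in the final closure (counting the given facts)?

20

Round 1 — (ii), (v), (xv), derive V8, G8, D9.
Round 2 — (vi), (vii), (xi), (xii), (xiv), derive E, N25, P, U9, F.
Round 3 — (i), (iii), derive K, T3.
Round 4 — (xiii), derive S2.
Round 5 — (iv), derive R.
Round 6 — (ix), derive B9.
Round 7 — (x), derive H.
Closure: {A7, B9, D9, E, F, G8, H, J, K, L7, M4, N, N25, P, R, S2, T3, U9, V8, W1} — 20 facts.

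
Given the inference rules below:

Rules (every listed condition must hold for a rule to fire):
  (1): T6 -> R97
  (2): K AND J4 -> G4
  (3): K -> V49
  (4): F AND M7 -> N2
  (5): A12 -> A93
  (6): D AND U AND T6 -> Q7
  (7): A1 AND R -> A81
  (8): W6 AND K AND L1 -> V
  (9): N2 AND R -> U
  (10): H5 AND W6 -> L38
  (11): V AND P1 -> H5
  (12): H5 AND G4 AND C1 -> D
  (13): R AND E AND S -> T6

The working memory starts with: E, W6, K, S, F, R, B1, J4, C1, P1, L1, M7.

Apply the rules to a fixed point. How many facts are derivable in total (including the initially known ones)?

Round 1 fires (2), (3), (4), (8), (13), giving G4, V49, N2, V, T6.
Round 2 fires (1), (9), (11), giving R97, U, H5.
Round 3 fires (10), (12), giving L38, D.
Round 4 fires (6), giving Q7.
Closure: {B1, C1, D, E, F, G4, H5, J4, K, L1, L38, M7, N2, P1, Q7, R, R97, S, T6, U, V, V49, W6} — 23 facts.

23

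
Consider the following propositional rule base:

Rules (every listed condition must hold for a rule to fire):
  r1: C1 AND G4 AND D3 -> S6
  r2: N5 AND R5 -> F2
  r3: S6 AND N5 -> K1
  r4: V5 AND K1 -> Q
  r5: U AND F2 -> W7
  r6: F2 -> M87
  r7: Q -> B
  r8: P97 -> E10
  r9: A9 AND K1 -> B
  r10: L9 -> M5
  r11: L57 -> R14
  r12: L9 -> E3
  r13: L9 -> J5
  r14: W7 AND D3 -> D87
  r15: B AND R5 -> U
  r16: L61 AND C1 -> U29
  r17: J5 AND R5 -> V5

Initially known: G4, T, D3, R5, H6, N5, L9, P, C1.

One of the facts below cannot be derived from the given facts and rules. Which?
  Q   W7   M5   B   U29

U29

Round 1: r1 [C1 AND G4 AND D3 -> S6]; r2 [N5 AND R5 -> F2]; r10 [L9 -> M5]; r12 [L9 -> E3]; r13 [L9 -> J5]. Adds S6, F2, M5, E3, J5.
Round 2: r3 [S6 AND N5 -> K1]; r6 [F2 -> M87]; r17 [J5 AND R5 -> V5]. Adds K1, M87, V5.
Round 3: r4 [V5 AND K1 -> Q]. Adds Q.
Round 4: r7 [Q -> B]. Adds B.
Round 5: r15 [B AND R5 -> U]. Adds U.
Round 6: r5 [U AND F2 -> W7]. Adds W7.
Round 7: r14 [W7 AND D3 -> D87]. Adds D87.
Derived: W7 (round 6), Q (round 3), B (round 4), M5 (round 1). U29 never appears in any round.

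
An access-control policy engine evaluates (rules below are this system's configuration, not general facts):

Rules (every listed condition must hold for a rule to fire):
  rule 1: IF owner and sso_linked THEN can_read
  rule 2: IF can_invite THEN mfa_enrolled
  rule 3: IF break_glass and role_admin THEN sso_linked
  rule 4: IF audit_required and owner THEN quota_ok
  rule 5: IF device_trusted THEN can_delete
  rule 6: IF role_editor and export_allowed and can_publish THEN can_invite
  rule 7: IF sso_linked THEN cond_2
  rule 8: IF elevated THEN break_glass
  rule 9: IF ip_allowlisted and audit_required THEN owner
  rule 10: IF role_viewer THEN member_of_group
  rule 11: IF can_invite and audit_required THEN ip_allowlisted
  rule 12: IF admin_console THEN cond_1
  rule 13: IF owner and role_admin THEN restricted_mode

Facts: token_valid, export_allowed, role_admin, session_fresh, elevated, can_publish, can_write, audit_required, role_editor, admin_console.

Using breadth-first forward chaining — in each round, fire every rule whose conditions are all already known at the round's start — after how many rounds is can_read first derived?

4

Round 1: rule 6 [IF role_editor and export_allowed and can_publish THEN can_invite]; rule 8 [IF elevated THEN break_glass]; rule 12 [IF admin_console THEN cond_1]. New: can_invite, break_glass, cond_1.
Round 2: rule 2 [IF can_invite THEN mfa_enrolled]; rule 3 [IF break_glass and role_admin THEN sso_linked]; rule 11 [IF can_invite and audit_required THEN ip_allowlisted]. New: mfa_enrolled, sso_linked, ip_allowlisted.
Round 3: rule 7 [IF sso_linked THEN cond_2]; rule 9 [IF ip_allowlisted and audit_required THEN owner]. New: cond_2, owner.
Round 4: rule 1 [IF owner and sso_linked THEN can_read]; rule 4 [IF audit_required and owner THEN quota_ok]; rule 13 [IF owner and role_admin THEN restricted_mode]. New: can_read, quota_ok, restricted_mode.
can_read first appears in round 4.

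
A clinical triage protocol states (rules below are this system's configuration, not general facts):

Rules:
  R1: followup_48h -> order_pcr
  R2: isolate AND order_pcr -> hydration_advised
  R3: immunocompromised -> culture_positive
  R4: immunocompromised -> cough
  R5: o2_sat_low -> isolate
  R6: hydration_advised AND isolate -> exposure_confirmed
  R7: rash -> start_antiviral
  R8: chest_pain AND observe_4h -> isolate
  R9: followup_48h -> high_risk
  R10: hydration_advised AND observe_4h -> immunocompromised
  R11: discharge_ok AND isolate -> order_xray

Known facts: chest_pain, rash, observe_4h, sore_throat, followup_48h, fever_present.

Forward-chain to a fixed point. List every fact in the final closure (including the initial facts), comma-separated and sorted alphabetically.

chest_pain, cough, culture_positive, exposure_confirmed, fever_present, followup_48h, high_risk, hydration_advised, immunocompromised, isolate, observe_4h, order_pcr, rash, sore_throat, start_antiviral

Round 1 fires R1, R7, R8, R9, giving order_pcr, start_antiviral, isolate, high_risk.
Round 2 fires R2, giving hydration_advised.
Round 3 fires R6, R10, giving exposure_confirmed, immunocompromised.
Round 4 fires R3, R4, giving culture_positive, cough.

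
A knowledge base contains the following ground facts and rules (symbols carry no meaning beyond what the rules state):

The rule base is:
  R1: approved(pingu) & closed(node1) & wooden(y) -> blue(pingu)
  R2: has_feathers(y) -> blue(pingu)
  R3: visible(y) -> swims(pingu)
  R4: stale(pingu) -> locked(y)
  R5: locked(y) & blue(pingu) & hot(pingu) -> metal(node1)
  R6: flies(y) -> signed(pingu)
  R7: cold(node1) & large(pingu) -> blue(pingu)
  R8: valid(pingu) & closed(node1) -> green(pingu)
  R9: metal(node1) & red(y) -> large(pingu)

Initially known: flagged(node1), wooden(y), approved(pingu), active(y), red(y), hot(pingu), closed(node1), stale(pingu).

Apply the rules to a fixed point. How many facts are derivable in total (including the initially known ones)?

Round 1: R1 [approved(pingu) & closed(node1) & wooden(y) -> blue(pingu)]; R4 [stale(pingu) -> locked(y)]. Adds blue(pingu), locked(y).
Round 2: R5 [locked(y) & blue(pingu) & hot(pingu) -> metal(node1)]. Adds metal(node1).
Round 3: R9 [metal(node1) & red(y) -> large(pingu)]. Adds large(pingu).
Closure: {active(y), approved(pingu), blue(pingu), closed(node1), flagged(node1), hot(pingu), large(pingu), locked(y), metal(node1), red(y), stale(pingu), wooden(y)} — 12 facts.

12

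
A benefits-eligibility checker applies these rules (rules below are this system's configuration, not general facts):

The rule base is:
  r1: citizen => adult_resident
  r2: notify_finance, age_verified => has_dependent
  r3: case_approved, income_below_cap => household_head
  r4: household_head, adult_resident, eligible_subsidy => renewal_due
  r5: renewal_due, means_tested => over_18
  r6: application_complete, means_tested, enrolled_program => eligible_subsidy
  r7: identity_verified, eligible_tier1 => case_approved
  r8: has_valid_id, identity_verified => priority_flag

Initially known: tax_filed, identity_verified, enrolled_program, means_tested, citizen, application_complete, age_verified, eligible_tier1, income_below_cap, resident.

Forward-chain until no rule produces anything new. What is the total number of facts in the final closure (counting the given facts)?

16

Round 1 fires r1, r6, r7, giving adult_resident, eligible_subsidy, case_approved.
Round 2 fires r3, giving household_head.
Round 3 fires r4, giving renewal_due.
Round 4 fires r5, giving over_18.
Closure: {adult_resident, age_verified, application_complete, case_approved, citizen, eligible_subsidy, eligible_tier1, enrolled_program, household_head, identity_verified, income_below_cap, means_tested, over_18, renewal_due, resident, tax_filed} — 16 facts.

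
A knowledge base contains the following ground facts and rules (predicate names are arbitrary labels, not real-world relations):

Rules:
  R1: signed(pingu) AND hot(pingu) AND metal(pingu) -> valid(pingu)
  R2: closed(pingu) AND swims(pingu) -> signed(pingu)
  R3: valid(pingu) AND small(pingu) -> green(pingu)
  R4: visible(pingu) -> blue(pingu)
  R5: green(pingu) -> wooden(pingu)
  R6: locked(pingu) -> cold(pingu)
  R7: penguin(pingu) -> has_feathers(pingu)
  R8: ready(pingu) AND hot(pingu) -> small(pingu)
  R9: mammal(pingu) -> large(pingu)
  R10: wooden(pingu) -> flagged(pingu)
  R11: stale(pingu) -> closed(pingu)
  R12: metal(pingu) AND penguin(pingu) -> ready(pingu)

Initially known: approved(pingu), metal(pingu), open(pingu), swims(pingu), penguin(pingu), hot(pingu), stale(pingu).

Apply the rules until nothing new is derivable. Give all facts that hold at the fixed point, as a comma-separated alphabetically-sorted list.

Round 1: R7 [penguin(pingu) -> has_feathers(pingu)]; R11 [stale(pingu) -> closed(pingu)]; R12 [metal(pingu) AND penguin(pingu) -> ready(pingu)]. Adds has_feathers(pingu), closed(pingu), ready(pingu).
Round 2: R2 [closed(pingu) AND swims(pingu) -> signed(pingu)]; R8 [ready(pingu) AND hot(pingu) -> small(pingu)]. Adds signed(pingu), small(pingu).
Round 3: R1 [signed(pingu) AND hot(pingu) AND metal(pingu) -> valid(pingu)]. Adds valid(pingu).
Round 4: R3 [valid(pingu) AND small(pingu) -> green(pingu)]. Adds green(pingu).
Round 5: R5 [green(pingu) -> wooden(pingu)]. Adds wooden(pingu).
Round 6: R10 [wooden(pingu) -> flagged(pingu)]. Adds flagged(pingu).

approved(pingu), closed(pingu), flagged(pingu), green(pingu), has_feathers(pingu), hot(pingu), metal(pingu), open(pingu), penguin(pingu), ready(pingu), signed(pingu), small(pingu), stale(pingu), swims(pingu), valid(pingu), wooden(pingu)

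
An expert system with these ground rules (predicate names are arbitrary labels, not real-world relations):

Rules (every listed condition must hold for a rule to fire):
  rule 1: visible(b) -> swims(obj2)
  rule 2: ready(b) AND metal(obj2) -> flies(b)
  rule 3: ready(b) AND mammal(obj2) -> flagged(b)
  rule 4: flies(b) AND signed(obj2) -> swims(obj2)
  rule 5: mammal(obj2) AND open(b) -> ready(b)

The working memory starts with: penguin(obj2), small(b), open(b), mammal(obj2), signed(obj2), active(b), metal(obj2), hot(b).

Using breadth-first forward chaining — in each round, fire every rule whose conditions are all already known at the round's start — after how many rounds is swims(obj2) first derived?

Round 1 — rule 5, derive ready(b).
Round 2 — rule 2, rule 3, derive flies(b), flagged(b).
Round 3 — rule 4, derive swims(obj2).
swims(obj2) first appears in round 3.

3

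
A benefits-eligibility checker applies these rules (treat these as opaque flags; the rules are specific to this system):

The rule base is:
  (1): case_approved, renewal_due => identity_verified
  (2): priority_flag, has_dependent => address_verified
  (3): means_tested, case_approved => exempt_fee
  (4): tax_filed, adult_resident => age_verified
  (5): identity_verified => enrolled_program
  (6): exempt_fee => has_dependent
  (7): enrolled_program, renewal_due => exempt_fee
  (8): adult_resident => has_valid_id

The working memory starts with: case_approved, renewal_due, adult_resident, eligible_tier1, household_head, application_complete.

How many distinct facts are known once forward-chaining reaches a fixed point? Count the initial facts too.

[1] (1) [case_approved, renewal_due => identity_verified]; (8) [adult_resident => has_valid_id]. ⇒ new: identity_verified, has_valid_id.
[2] (5) [identity_verified => enrolled_program]. ⇒ new: enrolled_program.
[3] (7) [enrolled_program, renewal_due => exempt_fee]. ⇒ new: exempt_fee.
[4] (6) [exempt_fee => has_dependent]. ⇒ new: has_dependent.
Closure: {adult_resident, application_complete, case_approved, eligible_tier1, enrolled_program, exempt_fee, has_dependent, has_valid_id, household_head, identity_verified, renewal_due} — 11 facts.

11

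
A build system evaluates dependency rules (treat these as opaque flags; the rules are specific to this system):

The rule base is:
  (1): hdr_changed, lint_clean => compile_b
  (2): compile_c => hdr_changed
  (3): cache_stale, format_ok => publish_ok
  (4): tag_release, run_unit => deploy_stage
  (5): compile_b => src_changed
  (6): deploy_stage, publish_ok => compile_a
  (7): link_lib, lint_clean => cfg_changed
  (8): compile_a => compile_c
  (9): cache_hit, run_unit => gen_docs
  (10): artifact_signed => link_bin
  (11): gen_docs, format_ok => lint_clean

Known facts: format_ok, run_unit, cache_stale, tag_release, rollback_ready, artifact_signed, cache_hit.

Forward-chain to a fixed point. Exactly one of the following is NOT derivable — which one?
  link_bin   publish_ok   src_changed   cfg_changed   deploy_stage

cfg_changed

[1] (3) [cache_stale, format_ok => publish_ok]; (4) [tag_release, run_unit => deploy_stage]; (9) [cache_hit, run_unit => gen_docs]; (10) [artifact_signed => link_bin]. ⇒ new: publish_ok, deploy_stage, gen_docs, link_bin.
[2] (6) [deploy_stage, publish_ok => compile_a]; (11) [gen_docs, format_ok => lint_clean]. ⇒ new: compile_a, lint_clean.
[3] (8) [compile_a => compile_c]. ⇒ new: compile_c.
[4] (2) [compile_c => hdr_changed]. ⇒ new: hdr_changed.
[5] (1) [hdr_changed, lint_clean => compile_b]. ⇒ new: compile_b.
[6] (5) [compile_b => src_changed]. ⇒ new: src_changed.
Derived: link_bin (round 1), publish_ok (round 1), src_changed (round 6), deploy_stage (round 1). cfg_changed never appears in any round.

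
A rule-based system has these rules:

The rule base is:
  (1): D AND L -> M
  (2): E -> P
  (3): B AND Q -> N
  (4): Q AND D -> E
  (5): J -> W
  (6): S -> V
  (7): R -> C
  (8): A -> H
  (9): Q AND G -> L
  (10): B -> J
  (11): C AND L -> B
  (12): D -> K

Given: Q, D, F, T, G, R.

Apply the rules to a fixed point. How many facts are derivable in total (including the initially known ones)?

16

Round 1: (4) [Q AND D -> E]; (7) [R -> C]; (9) [Q AND G -> L]; (12) [D -> K]. Adds E, C, L, K.
Round 2: (1) [D AND L -> M]; (2) [E -> P]; (11) [C AND L -> B]. Adds M, P, B.
Round 3: (3) [B AND Q -> N]; (10) [B -> J]. Adds N, J.
Round 4: (5) [J -> W]. Adds W.
Closure: {B, C, D, E, F, G, J, K, L, M, N, P, Q, R, T, W} — 16 facts.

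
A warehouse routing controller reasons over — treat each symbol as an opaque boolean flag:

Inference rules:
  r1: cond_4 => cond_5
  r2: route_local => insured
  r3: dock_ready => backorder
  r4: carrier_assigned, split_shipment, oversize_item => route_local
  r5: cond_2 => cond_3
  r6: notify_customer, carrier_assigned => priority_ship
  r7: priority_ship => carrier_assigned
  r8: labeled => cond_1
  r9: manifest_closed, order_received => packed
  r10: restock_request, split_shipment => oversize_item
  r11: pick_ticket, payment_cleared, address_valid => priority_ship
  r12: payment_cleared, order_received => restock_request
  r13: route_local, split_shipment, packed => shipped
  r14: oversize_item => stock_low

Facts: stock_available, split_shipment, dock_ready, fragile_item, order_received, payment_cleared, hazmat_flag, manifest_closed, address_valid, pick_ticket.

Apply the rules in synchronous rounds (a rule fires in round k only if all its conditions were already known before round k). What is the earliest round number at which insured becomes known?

Round 1: r3 [dock_ready => backorder]; r9 [manifest_closed, order_received => packed]; r11 [pick_ticket, payment_cleared, address_valid => priority_ship]; r12 [payment_cleared, order_received => restock_request]. New: backorder, packed, priority_ship, restock_request.
Round 2: r7 [priority_ship => carrier_assigned]; r10 [restock_request, split_shipment => oversize_item]. New: carrier_assigned, oversize_item.
Round 3: r4 [carrier_assigned, split_shipment, oversize_item => route_local]; r14 [oversize_item => stock_low]. New: route_local, stock_low.
Round 4: r2 [route_local => insured]; r13 [route_local, split_shipment, packed => shipped]. New: insured, shipped.
insured first appears in round 4.

4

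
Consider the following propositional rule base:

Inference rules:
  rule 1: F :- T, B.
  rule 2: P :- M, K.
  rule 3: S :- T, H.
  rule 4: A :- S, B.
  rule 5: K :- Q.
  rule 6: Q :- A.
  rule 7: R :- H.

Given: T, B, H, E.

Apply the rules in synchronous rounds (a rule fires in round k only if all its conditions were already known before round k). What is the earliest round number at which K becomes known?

Round 1: rule 1 [F :- T, B.]; rule 3 [S :- T, H.]; rule 7 [R :- H.]. New: F, S, R.
Round 2: rule 4 [A :- S, B.]. New: A.
Round 3: rule 6 [Q :- A.]. New: Q.
Round 4: rule 5 [K :- Q.]. New: K.
K first appears in round 4.

4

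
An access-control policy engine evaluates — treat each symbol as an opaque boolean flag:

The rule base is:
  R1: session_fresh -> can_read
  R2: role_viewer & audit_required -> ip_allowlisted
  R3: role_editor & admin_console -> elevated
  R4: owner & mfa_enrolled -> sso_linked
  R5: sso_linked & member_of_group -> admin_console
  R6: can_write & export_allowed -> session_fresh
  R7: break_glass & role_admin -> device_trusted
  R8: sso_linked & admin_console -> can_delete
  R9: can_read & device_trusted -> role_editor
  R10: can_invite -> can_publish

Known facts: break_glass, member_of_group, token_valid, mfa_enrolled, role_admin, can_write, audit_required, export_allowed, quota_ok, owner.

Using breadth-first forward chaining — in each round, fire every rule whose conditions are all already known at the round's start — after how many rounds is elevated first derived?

4

Round 1: R4 [owner & mfa_enrolled -> sso_linked]; R6 [can_write & export_allowed -> session_fresh]; R7 [break_glass & role_admin -> device_trusted]. Adds sso_linked, session_fresh, device_trusted.
Round 2: R1 [session_fresh -> can_read]; R5 [sso_linked & member_of_group -> admin_console]. Adds can_read, admin_console.
Round 3: R8 [sso_linked & admin_console -> can_delete]; R9 [can_read & device_trusted -> role_editor]. Adds can_delete, role_editor.
Round 4: R3 [role_editor & admin_console -> elevated]. Adds elevated.
elevated first appears in round 4.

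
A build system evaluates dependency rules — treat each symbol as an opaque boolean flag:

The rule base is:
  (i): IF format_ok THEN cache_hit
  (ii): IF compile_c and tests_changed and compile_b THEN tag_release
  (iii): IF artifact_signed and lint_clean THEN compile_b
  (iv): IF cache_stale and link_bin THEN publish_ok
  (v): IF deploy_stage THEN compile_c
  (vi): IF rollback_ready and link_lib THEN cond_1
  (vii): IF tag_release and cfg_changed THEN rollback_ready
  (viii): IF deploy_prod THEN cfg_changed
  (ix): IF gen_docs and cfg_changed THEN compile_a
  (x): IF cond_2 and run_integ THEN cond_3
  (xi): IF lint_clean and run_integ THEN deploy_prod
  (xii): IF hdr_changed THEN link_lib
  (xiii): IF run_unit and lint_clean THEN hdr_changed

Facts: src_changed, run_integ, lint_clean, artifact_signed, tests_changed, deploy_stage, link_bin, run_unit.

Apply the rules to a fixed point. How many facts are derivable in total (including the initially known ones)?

17

Round 1: (iii) [IF artifact_signed and lint_clean THEN compile_b]; (v) [IF deploy_stage THEN compile_c]; (xi) [IF lint_clean and run_integ THEN deploy_prod]; (xiii) [IF run_unit and lint_clean THEN hdr_changed]. New: compile_b, compile_c, deploy_prod, hdr_changed.
Round 2: (ii) [IF compile_c and tests_changed and compile_b THEN tag_release]; (viii) [IF deploy_prod THEN cfg_changed]; (xii) [IF hdr_changed THEN link_lib]. New: tag_release, cfg_changed, link_lib.
Round 3: (vii) [IF tag_release and cfg_changed THEN rollback_ready]. New: rollback_ready.
Round 4: (vi) [IF rollback_ready and link_lib THEN cond_1]. New: cond_1.
Closure: {artifact_signed, cfg_changed, compile_b, compile_c, cond_1, deploy_prod, deploy_stage, hdr_changed, link_bin, link_lib, lint_clean, rollback_ready, run_integ, run_unit, src_changed, tag_release, tests_changed} — 17 facts.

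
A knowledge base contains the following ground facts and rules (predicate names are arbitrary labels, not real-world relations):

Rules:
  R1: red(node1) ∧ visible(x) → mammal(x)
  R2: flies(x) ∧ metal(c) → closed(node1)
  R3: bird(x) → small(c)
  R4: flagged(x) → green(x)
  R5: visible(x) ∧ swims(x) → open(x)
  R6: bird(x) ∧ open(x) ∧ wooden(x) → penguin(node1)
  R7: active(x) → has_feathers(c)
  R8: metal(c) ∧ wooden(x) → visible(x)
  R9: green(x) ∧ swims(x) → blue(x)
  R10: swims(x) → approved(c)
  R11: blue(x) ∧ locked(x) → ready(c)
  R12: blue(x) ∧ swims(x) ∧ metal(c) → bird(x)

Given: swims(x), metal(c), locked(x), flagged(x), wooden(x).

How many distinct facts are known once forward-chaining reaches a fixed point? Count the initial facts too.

Round 1 — R4, R8, R10, derive green(x), visible(x), approved(c).
Round 2 — R5, R9, derive open(x), blue(x).
Round 3 — R11, R12, derive ready(c), bird(x).
Round 4 — R3, R6, derive small(c), penguin(node1).
Closure: {approved(c), bird(x), blue(x), flagged(x), green(x), locked(x), metal(c), open(x), penguin(node1), ready(c), small(c), swims(x), visible(x), wooden(x)} — 14 facts.

14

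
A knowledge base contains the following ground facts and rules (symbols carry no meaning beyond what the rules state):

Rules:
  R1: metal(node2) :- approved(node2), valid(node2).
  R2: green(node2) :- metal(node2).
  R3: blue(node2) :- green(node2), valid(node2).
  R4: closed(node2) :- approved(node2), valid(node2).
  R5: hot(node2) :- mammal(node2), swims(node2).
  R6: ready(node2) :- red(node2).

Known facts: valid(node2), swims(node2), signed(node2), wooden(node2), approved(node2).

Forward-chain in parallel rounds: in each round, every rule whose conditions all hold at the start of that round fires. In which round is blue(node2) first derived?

Round 1: R1 [metal(node2) :- approved(node2), valid(node2).]; R4 [closed(node2) :- approved(node2), valid(node2).]. New: metal(node2), closed(node2).
Round 2: R2 [green(node2) :- metal(node2).]. New: green(node2).
Round 3: R3 [blue(node2) :- green(node2), valid(node2).]. New: blue(node2).
blue(node2) first appears in round 3.

3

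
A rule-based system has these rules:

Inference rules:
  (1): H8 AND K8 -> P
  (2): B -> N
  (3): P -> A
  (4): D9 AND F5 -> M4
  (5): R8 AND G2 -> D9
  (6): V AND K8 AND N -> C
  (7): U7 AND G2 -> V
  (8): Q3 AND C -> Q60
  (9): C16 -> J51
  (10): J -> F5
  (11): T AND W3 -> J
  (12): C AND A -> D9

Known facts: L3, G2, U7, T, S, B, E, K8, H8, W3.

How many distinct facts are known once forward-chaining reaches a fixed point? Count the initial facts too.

Round 1 — (1), (2), (7), (11), derive P, N, V, J.
Round 2 — (3), (6), (10), derive A, C, F5.
Round 3 — (12), derive D9.
Round 4 — (4), derive M4.
Closure: {A, B, C, D9, E, F5, G2, H8, J, K8, L3, M4, N, P, S, T, U7, V, W3} — 19 facts.

19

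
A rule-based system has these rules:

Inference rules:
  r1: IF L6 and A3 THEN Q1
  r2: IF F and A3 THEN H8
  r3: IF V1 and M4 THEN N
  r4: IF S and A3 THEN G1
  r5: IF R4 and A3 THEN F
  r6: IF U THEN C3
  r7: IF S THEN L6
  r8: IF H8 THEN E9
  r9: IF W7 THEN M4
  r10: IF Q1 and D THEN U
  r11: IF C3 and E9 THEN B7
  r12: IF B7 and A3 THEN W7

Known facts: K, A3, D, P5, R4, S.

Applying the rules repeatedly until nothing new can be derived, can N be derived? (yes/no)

Round 1: r4 [IF S and A3 THEN G1]; r5 [IF R4 and A3 THEN F]; r7 [IF S THEN L6]. New: G1, F, L6.
Round 2: r1 [IF L6 and A3 THEN Q1]; r2 [IF F and A3 THEN H8]. New: Q1, H8.
Round 3: r8 [IF H8 THEN E9]; r10 [IF Q1 and D THEN U]. New: E9, U.
Round 4: r6 [IF U THEN C3]. New: C3.
Round 5: r11 [IF C3 and E9 THEN B7]. New: B7.
Round 6: r12 [IF B7 and A3 THEN W7]. New: W7.
Round 7: r9 [IF W7 THEN M4]. New: M4.
Fixed point reached. N is concluded only by r3; r3 needs V1 (never derived).

no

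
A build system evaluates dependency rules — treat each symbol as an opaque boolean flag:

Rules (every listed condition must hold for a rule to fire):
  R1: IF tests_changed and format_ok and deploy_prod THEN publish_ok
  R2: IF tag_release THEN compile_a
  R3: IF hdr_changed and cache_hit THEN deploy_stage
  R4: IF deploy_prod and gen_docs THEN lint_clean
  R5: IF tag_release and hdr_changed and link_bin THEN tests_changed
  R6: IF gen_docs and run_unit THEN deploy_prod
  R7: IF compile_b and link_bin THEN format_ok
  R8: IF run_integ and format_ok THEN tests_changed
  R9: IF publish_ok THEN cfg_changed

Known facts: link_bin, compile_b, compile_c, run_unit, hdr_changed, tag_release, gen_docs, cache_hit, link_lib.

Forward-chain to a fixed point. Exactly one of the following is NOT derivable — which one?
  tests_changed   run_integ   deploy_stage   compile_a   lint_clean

Round 1: R2 [IF tag_release THEN compile_a]; R3 [IF hdr_changed and cache_hit THEN deploy_stage]; R5 [IF tag_release and hdr_changed and link_bin THEN tests_changed]; R6 [IF gen_docs and run_unit THEN deploy_prod]; R7 [IF compile_b and link_bin THEN format_ok]. Adds compile_a, deploy_stage, tests_changed, deploy_prod, format_ok.
Round 2: R1 [IF tests_changed and format_ok and deploy_prod THEN publish_ok]; R4 [IF deploy_prod and gen_docs THEN lint_clean]. Adds publish_ok, lint_clean.
Round 3: R9 [IF publish_ok THEN cfg_changed]. Adds cfg_changed.
Derived: compile_a (round 1), lint_clean (round 2), tests_changed (round 1), deploy_stage (round 1). run_integ never appears in any round.

run_integ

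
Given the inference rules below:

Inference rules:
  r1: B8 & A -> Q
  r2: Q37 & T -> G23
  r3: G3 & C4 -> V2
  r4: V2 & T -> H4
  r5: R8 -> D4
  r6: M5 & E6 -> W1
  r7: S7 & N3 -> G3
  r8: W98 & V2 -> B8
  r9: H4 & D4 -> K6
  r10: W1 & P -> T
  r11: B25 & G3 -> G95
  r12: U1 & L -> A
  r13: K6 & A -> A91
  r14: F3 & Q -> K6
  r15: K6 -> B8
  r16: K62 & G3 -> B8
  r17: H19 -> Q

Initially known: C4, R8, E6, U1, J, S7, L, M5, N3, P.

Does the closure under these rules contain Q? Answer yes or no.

yes

[1] r5 [R8 -> D4]; r6 [M5 & E6 -> W1]; r7 [S7 & N3 -> G3]; r12 [U1 & L -> A]. ⇒ new: D4, W1, G3, A.
[2] r3 [G3 & C4 -> V2]; r10 [W1 & P -> T]. ⇒ new: V2, T.
[3] r4 [V2 & T -> H4]. ⇒ new: H4.
[4] r9 [H4 & D4 -> K6]. ⇒ new: K6.
[5] r13 [K6 & A -> A91]; r15 [K6 -> B8]. ⇒ new: A91, B8.
[6] r1 [B8 & A -> Q]. ⇒ new: Q.
Q appears in round 6, so it is derivable.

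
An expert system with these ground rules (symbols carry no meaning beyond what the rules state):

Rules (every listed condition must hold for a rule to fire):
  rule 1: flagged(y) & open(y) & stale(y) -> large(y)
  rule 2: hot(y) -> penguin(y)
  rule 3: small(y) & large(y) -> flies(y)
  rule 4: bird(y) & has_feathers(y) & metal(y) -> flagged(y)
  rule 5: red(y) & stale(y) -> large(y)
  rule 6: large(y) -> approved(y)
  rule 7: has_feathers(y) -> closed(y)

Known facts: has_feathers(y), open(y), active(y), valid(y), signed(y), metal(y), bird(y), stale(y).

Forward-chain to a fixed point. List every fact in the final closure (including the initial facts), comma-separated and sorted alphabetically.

active(y), approved(y), bird(y), closed(y), flagged(y), has_feathers(y), large(y), metal(y), open(y), signed(y), stale(y), valid(y)

Round 1 fires rule 4, rule 7, giving flagged(y), closed(y).
Round 2 fires rule 1, giving large(y).
Round 3 fires rule 6, giving approved(y).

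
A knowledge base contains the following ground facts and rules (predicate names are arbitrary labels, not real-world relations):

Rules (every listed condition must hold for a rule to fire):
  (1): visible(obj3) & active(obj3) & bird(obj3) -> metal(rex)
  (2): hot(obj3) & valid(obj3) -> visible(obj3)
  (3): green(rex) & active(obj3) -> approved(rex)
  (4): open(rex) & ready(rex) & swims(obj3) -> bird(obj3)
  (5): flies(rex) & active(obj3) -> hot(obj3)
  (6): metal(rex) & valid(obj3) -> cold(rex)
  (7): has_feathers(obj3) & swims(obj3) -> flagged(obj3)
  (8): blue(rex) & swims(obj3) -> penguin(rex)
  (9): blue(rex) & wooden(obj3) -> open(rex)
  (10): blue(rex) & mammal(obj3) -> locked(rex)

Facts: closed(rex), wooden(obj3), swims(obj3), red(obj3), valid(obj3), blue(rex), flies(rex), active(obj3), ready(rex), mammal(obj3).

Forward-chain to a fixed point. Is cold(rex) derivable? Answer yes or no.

yes

[1] (5) [flies(rex) & active(obj3) -> hot(obj3)]; (8) [blue(rex) & swims(obj3) -> penguin(rex)]; (9) [blue(rex) & wooden(obj3) -> open(rex)]; (10) [blue(rex) & mammal(obj3) -> locked(rex)]. ⇒ new: hot(obj3), penguin(rex), open(rex), locked(rex).
[2] (2) [hot(obj3) & valid(obj3) -> visible(obj3)]; (4) [open(rex) & ready(rex) & swims(obj3) -> bird(obj3)]. ⇒ new: visible(obj3), bird(obj3).
[3] (1) [visible(obj3) & active(obj3) & bird(obj3) -> metal(rex)]. ⇒ new: metal(rex).
[4] (6) [metal(rex) & valid(obj3) -> cold(rex)]. ⇒ new: cold(rex).
cold(rex) appears in round 4, so it is derivable.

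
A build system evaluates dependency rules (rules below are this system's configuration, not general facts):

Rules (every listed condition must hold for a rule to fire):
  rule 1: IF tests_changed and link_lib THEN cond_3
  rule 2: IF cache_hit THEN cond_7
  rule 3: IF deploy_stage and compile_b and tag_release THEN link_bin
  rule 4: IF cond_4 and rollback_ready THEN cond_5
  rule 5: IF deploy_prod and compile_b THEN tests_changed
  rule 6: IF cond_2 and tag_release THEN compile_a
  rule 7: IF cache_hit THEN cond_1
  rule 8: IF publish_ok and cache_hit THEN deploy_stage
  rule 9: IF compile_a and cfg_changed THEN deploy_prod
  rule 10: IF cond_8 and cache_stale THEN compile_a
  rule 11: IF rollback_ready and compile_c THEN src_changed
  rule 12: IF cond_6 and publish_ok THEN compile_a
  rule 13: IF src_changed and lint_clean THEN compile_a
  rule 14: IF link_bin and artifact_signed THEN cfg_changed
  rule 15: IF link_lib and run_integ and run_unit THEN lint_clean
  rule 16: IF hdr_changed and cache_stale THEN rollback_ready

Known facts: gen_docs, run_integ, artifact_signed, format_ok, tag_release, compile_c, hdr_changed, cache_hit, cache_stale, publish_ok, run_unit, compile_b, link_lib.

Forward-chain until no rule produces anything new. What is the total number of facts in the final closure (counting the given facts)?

25

Round 1: rule 2 [IF cache_hit THEN cond_7]; rule 7 [IF cache_hit THEN cond_1]; rule 8 [IF publish_ok and cache_hit THEN deploy_stage]; rule 15 [IF link_lib and run_integ and run_unit THEN lint_clean]; rule 16 [IF hdr_changed and cache_stale THEN rollback_ready]. Adds cond_7, cond_1, deploy_stage, lint_clean, rollback_ready.
Round 2: rule 3 [IF deploy_stage and compile_b and tag_release THEN link_bin]; rule 11 [IF rollback_ready and compile_c THEN src_changed]. Adds link_bin, src_changed.
Round 3: rule 13 [IF src_changed and lint_clean THEN compile_a]; rule 14 [IF link_bin and artifact_signed THEN cfg_changed]. Adds compile_a, cfg_changed.
Round 4: rule 9 [IF compile_a and cfg_changed THEN deploy_prod]. Adds deploy_prod.
Round 5: rule 5 [IF deploy_prod and compile_b THEN tests_changed]. Adds tests_changed.
Round 6: rule 1 [IF tests_changed and link_lib THEN cond_3]. Adds cond_3.
Closure: {artifact_signed, cache_hit, cache_stale, cfg_changed, compile_a, compile_b, compile_c, cond_1, cond_3, cond_7, deploy_prod, deploy_stage, format_ok, gen_docs, hdr_changed, link_bin, link_lib, lint_clean, publish_ok, rollback_ready, run_integ, run_unit, src_changed, tag_release, tests_changed} — 25 facts.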